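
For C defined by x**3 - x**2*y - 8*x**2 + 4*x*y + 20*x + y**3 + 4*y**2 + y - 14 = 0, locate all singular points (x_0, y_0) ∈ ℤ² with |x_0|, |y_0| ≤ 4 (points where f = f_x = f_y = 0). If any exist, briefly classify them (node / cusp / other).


Singular points: {(2, -1)}; classification: node.

Compute partial derivatives:
  f_x = 3*x**2 - 2*x*y - 16*x + 4*y + 20.
  f_y = -x**2 + 4*x + 3*y**2 + 8*y + 1.
Scan x_0 ∈ {−4, ..., 4}. For each x_0, f_y(x_0, y) is a polynomial in y; find its integer roots y ∈ {−4, ..., 4}, then test f_x and f at those candidates.
  x = -4: f_y(-4, y) = 3*y**2 + 8*y - 31; no integer root y with |y| ≤ 4.
  x = -3: f_y(-3, y) = 3*y**2 + 8*y - 20; no integer root y with |y| ≤ 4.
  x = -2: f_y(-2, y) = 3*y**2 + 8*y - 11; vanishes at y ∈ {1}. (-2, 1): f_x = 72 ≠ 0.
  x = -1: f_y(-1, y) = 3*y**2 + 8*y - 4; no integer root y with |y| ≤ 4.
  x = 0: f_y(0, y) = 3*y**2 + 8*y + 1; no integer root y with |y| ≤ 4.
  x = 1: f_y(1, y) = 3*y**2 + 8*y + 4; vanishes at y ∈ {-2}. (1, -2): f_x = 3 ≠ 0.
  x = 2: f_y(2, y) = 3*y**2 + 8*y + 5; vanishes at y ∈ {-1}. (2, -1): f_x = 0, f = 0 — SINGULAR.
  x = 3: f_y(3, y) = 3*y**2 + 8*y + 4; vanishes at y ∈ {-2}. (3, -2): f_x = 3 ≠ 0.
  x = 4: f_y(4, y) = 3*y**2 + 8*y + 1; no integer root y with |y| ≤ 4.
Only singular point on the grid: (2, -1).
Classify: substitute x = 2 + u, y = -1 + v and expand: f = u**3 - u**2*v - u**2 + v**3 + v**2.
No constant or linear terms (consistent with a singular point). Quadratic part: -u**2 + v**2. Cubic part: u**3 - u**2*v + v**3.
The quadratic part v**2 - u**2 = (v − u)(v + u) splits into two distinct linear factors, so there are two distinct tangent lines y − -1 = ±(x − 2) — this is a node (ordinary double point).
Classification: node.


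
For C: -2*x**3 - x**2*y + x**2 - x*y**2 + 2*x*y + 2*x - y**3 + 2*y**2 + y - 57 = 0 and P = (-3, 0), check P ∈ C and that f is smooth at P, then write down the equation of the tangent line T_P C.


Tangent line at P: -58*x - 14*y - 174 = 0.

Step 1: f(-3, 0) = 0, so P lies on C.
Step 2: partial derivatives
  f_x(x, y) = -6*x**2 - 2*x*y + 2*x - y**2 + 2*y + 2, f_y(x, y) = -x**2 - 2*x*y + 2*x - 3*y**2 + 4*y + 1.
  f_x(P) = -58, f_y(P) = -14 (gradient nonzero, so P is smooth).
Step 3: tangent line at P: -58·(x − -3) + -14·(y − 0) = 0.
Expanding: -58*x - 14*y - 174 = 0.


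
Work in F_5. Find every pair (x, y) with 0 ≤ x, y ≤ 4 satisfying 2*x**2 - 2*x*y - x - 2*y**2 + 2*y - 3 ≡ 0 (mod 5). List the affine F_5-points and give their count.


Affine F_5-points: {(0, 3), (1, 2), (1, 3), (4, 0), (4, 2)}; count = 5.

For each of the 25 pairs (x, y) ∈ F_5², evaluate f(x, y) mod 5. Record the zeros.
  x = 0: [0↦2, 1↦2, 2↦3, 3↦0, 4↦3]  zeros at y ∈ {3}
  x = 1: [0↦3, 1↦1, 2↦0, 3↦0, 4↦1]  zeros at y ∈ {2, 3}
  x = 2: [0↦3, 1↦4, 2↦1, 3↦4, 4↦3]  zeros at y ∈ ∅
  x = 3: [0↦2, 1↦1, 2↦1, 3↦2, 4↦4]  zeros at y ∈ ∅
  x = 4: [0↦0, 1↦2, 2↦0, 3↦4, 4↦4]  zeros at y ∈ {0, 2}
Collecting zeros: affine points = {(0, 3), (1, 2), (1, 3), (4, 0), (4, 2)}.
Total count |C(F_5)_aff| = 5.


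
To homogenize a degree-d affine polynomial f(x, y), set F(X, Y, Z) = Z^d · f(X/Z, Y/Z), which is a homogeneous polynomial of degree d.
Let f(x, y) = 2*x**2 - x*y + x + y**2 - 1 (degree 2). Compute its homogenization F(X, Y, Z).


F(X, Y, Z) = 2*X**2 - X*Y + X*Z + Y**2 - Z**2

deg(f) = 2.
Substitute x = X/Z, y = Y/Z into f, then multiply by Z^2.
  monomial 2·x^2·y^0 ↦ 2·X^2·Y^0·Z^0.
  monomial -1·x^1·y^1 ↦ -1·X^1·Y^1·Z^0.
  monomial 1·x^1·y^0 ↦ 1·X^1·Y^0·Z^1.
  monomial 1·x^0·y^2 ↦ 1·X^0·Y^2·Z^0.
  monomial -1·x^0·y^0 ↦ -1·X^0·Y^0·Z^2.
Collecting: F(X, Y, Z) = 2*X**2 - X*Y + X*Z + Y**2 - Z**2.


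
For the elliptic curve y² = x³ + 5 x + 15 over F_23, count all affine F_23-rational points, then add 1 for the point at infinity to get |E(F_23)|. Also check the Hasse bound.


Affine points = {(5, 2), (5, 21), (6, 10), (6, 13), (7, 5), (7, 18), (12, 3), (12, 20), (13, 0), (14, 0), (18, 7), (18, 16), (19, 0), (22, 3), (22, 20)}; affine count = 15; |E(F_23)| = 16.

Discriminant check: Δ ∝ 4a³ + 27b² = 4·5³ + 27·15² = 4·125 + 27·225 ≡ 20 (mod 23). Nonzero ⇒ E is nonsingular.
For each x ∈ F_23, compute rhs = x³ + 5·x + 15 mod 23, then count y ∈ F_23 with y² ≡ rhs.
  x = 0: rhs = 15, matching y values: none (0 points).
  x = 1: rhs = 21, matching y values: none (0 points).
  x = 2: rhs = 10, matching y values: none (0 points).
  x = 3: rhs = 11, matching y values: none (0 points).
  x = 4: rhs = 7, matching y values: none (0 points).
  x = 5: rhs = 4, matching y values: 2, 21 (2 points).
  x = 6: rhs = 8, matching y values: 10, 13 (2 points).
  x = 7: rhs = 2, matching y values: 5, 18 (2 points).
  x = 8: rhs = 15, matching y values: none (0 points).
  x = 9: rhs = 7, matching y values: none (0 points).
  x = 10: rhs = 7, matching y values: none (0 points).
  x = 11: rhs = 21, matching y values: none (0 points).
  x = 12: rhs = 9, matching y values: 3, 20 (2 points).
  x = 13: rhs = 0, matching y values: 0 (1 points).
  x = 14: rhs = 0, matching y values: 0 (1 points).
  x = 15: rhs = 15, matching y values: none (0 points).
  x = 16: rhs = 5, matching y values: none (0 points).
  x = 17: rhs = 22, matching y values: none (0 points).
  x = 18: rhs = 3, matching y values: 7, 16 (2 points).
  x = 19: rhs = 0, matching y values: 0 (1 points).
  x = 20: rhs = 19, matching y values: none (0 points).
  x = 21: rhs = 20, matching y values: none (0 points).
  x = 22: rhs = 9, matching y values: 3, 20 (2 points).
Total affine count: 15.
Full point count |E(F_23)| = 15 + 1 = 16.
Hasse bound: |16 − (23+1)| = |-8| = 8 ≤ 2√23 ≈ 9.5917 ✓.


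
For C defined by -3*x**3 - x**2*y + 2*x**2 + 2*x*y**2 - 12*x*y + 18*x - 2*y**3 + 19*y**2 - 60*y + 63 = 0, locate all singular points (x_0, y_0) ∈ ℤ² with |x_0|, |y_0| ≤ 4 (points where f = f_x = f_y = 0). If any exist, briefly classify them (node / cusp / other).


Singular points: {(0, 3)}; classification: node.

Compute partial derivatives:
  f_x = -9*x**2 - 2*x*y + 4*x + 2*y**2 - 12*y + 18.
  f_y = -x**2 + 4*x*y - 12*x - 6*y**2 + 38*y - 60.
Scan x_0 ∈ {−4, ..., 4}. For each x_0, f_y(x_0, y) is a polynomial in y; find its integer roots y ∈ {−4, ..., 4}, then test f_x and f at those candidates.
  x = -4: f_y(-4, y) = -6*y**2 + 22*y - 28; no integer root y with |y| ≤ 4.
  x = -3: f_y(-3, y) = -6*y**2 + 26*y - 33; no integer root y with |y| ≤ 4.
  x = -2: f_y(-2, y) = -6*y**2 + 30*y - 40; no integer root y with |y| ≤ 4.
  x = -1: f_y(-1, y) = -6*y**2 + 34*y - 49; no integer root y with |y| ≤ 4.
  x = 0: f_y(0, y) = -6*y**2 + 38*y - 60; vanishes at y ∈ {3}. (0, 3): f_x = 0, f = 0 — SINGULAR.
  x = 1: f_y(1, y) = -6*y**2 + 42*y - 73; no integer root y with |y| ≤ 4.
  x = 2: f_y(2, y) = -6*y**2 + 46*y - 88; vanishes at y ∈ {4}. (2, 4): f_x = -42 ≠ 0.
  x = 3: f_y(3, y) = -6*y**2 + 50*y - 105; no integer root y with |y| ≤ 4.
  x = 4: f_y(4, y) = -6*y**2 + 54*y - 124; no integer root y with |y| ≤ 4.
Only singular point on the grid: (0, 3).
Classify: substitute x = 0 + u, y = 3 + v and expand: f = -3*u**3 - u**2*v - u**2 + 2*u*v**2 - 2*v**3 + v**2.
No constant or linear terms (consistent with a singular point). Quadratic part: -u**2 + v**2. Cubic part: -3*u**3 - u**2*v + 2*u*v**2 - 2*v**3.
The quadratic part v**2 - u**2 = (v − u)(v + u) splits into two distinct linear factors, so there are two distinct tangent lines y − 3 = ±(x − 0) — this is a node (ordinary double point).
Classification: node.


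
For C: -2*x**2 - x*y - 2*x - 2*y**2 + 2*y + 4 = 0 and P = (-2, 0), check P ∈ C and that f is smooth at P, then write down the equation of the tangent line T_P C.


Tangent line at P: 6*x + 4*y + 12 = 0.

Step 1: f(-2, 0) = 0, so P lies on C.
Step 2: partial derivatives
  f_x(x, y) = -4*x - y - 2, f_y(x, y) = -x - 4*y + 2.
  f_x(P) = 6, f_y(P) = 4 (gradient nonzero, so P is smooth).
Step 3: tangent line at P: 6·(x − -2) + 4·(y − 0) = 0.
Expanding: 6*x + 4*y + 12 = 0.


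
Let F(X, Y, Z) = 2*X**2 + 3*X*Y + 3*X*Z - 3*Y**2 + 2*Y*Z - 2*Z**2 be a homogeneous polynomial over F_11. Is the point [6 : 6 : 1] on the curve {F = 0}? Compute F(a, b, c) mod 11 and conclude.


F(6,6,1) ≡ 1 (mod 11); P is NOT on the curve.

Evaluate F(6, 6, 1) term-by-term (mod 11).
  2*X**2 ↦ 2·36·1·1 = 72
  3*X*Y ↦ 3·6·6·1 = 108
  3*X*Z ↦ 3·6·1·1 = 18
  -3*Y**2 ↦ -3·1·36·1 = -108
  2*Y*Z ↦ 2·1·6·1 = 12
  -2*Z**2 ↦ -2·1·1·1 = -2
Sum: F(6, 6, 1) = (72) + (108) + (18) + (-108) + (12) + (-2) = 100.
Reducing mod 11: 100 ≡ 1 (mod 11).
Since F(a, b, c) ≡ 1 ≠ 0 (mod 11), P does NOT lie on the curve.


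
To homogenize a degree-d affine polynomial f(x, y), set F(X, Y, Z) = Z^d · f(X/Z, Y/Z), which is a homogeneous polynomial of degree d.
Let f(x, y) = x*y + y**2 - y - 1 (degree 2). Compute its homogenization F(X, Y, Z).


F(X, Y, Z) = X*Y + Y**2 - Y*Z - Z**2

deg(f) = 2.
Substitute x = X/Z, y = Y/Z into f, then multiply by Z^2.
  monomial 1·x^1·y^1 ↦ 1·X^1·Y^1·Z^0.
  monomial 1·x^0·y^2 ↦ 1·X^0·Y^2·Z^0.
  monomial -1·x^0·y^1 ↦ -1·X^0·Y^1·Z^1.
  monomial -1·x^0·y^0 ↦ -1·X^0·Y^0·Z^2.
Collecting: F(X, Y, Z) = X*Y + Y**2 - Y*Z - Z**2.


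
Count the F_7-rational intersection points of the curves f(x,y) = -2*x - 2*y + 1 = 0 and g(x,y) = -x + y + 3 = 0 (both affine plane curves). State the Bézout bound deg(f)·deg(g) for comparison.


Common zeros: {(0, 4)}; count = 1; Bézout bound = 1.

deg(f) = 1, deg(g) = 1, so Bézout bound = 1.
Scan x ∈ F_7. For each x, list the y ∈ F_7 with f(x, y) ≡ 0 and those with g(x, y) ≡ 0 (mod 7); the common zeros in that column are the intersection.
  x = 0: f ≡ 0 at y ∈ {4}; g ≡ 0 at y ∈ {4}; common: {4}.
  x = 1: f ≡ 0 at y ∈ {3}; g ≡ 0 at y ∈ {5}; common: ∅.
  x = 2: f ≡ 0 at y ∈ {2}; g ≡ 0 at y ∈ {6}; common: ∅.
  x = 3: f ≡ 0 at y ∈ {1}; g ≡ 0 at y ∈ {0}; common: ∅.
  x = 4: f ≡ 0 at y ∈ {0}; g ≡ 0 at y ∈ {1}; common: ∅.
  x = 5: f ≡ 0 at y ∈ {6}; g ≡ 0 at y ∈ {2}; common: ∅.
  x = 6: f ≡ 0 at y ∈ {5}; g ≡ 0 at y ∈ {3}; common: ∅.
Collecting: common zeros = {(0, 4)}, so the count is 1.
Comparison with the Bézout bound: 1 ≤ 1 = deg(f)·deg(g), as expected for curves with no common component (the bound is attained).


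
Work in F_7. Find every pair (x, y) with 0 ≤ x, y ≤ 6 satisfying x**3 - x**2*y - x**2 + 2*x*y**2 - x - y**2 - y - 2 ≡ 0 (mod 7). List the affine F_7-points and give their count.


Affine F_7-points: {(0, 3), (1, 3), (1, 6), (2, 0), (2, 4), (3, 3), (3, 6), (4, 0), (5, 2), (5, 4)}; count = 10.

For each of the 49 pairs (x, y) ∈ F_7², evaluate f(x, y) mod 7. Record the zeros.
  x = 0: [0↦5, 1↦3, 2↦6, 3↦0, 4↦6, 5↦3, 6↦5]  zeros at y ∈ {3}
  x = 1: [0↦4, 1↦3, 2↦4, 3↦0, 4↦5, 5↦5, 6↦0]  zeros at y ∈ {3, 6}
  x = 2: [0↦0, 1↦5, 2↦2, 3↦5, 4↦0, 5↦1, 6↦1]  zeros at y ∈ {0, 4}
  x = 3: [0↦6, 1↦1, 2↦6, 3↦0, 4↦4, 5↦4, 6↦0]  zeros at y ∈ {3, 6}
  x = 4: [0↦0, 1↦4, 2↦1, 3↦5, 4↦2, 5↦6, 6↦3]  zeros at y ∈ {0}
  x = 5: [0↦2, 1↦6, 2↦0, 3↦5, 4↦0, 5↦6, 6↦2]  zeros at y ∈ {2, 4}
  x = 6: [0↦4, 1↦6, 2↦2, 3↦6, 4↦4, 5↦3, 6↦3]  zeros at y ∈ ∅
Collecting zeros: affine points = {(0, 3), (1, 3), (1, 6), (2, 0), (2, 4), (3, 3), (3, 6), (4, 0), (5, 2), (5, 4)}.
Total count |C(F_7)_aff| = 10.


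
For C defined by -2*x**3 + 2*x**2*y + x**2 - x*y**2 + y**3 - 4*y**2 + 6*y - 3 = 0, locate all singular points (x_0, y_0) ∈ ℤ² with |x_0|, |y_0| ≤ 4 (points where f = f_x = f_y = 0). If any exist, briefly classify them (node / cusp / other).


Singular points: {(1, 2)}; classification: node.

Compute partial derivatives:
  f_x = -6*x**2 + 4*x*y + 2*x - y**2.
  f_y = 2*x**2 - 2*x*y + 3*y**2 - 8*y + 6.
Scan x_0 ∈ {−4, ..., 4}. For each x_0, f_y(x_0, y) is a polynomial in y; find its integer roots y ∈ {−4, ..., 4}, then test f_x and f at those candidates.
  x = -4: f_y(-4, y) = 3*y**2 + 38; no integer root y with |y| ≤ 4.
  x = -3: f_y(-3, y) = 3*y**2 - 2*y + 24; no integer root y with |y| ≤ 4.
  x = -2: f_y(-2, y) = 3*y**2 - 4*y + 14; no integer root y with |y| ≤ 4.
  x = -1: f_y(-1, y) = 3*y**2 - 6*y + 8; no integer root y with |y| ≤ 4.
  x = 0: f_y(0, y) = 3*y**2 - 8*y + 6; no integer root y with |y| ≤ 4.
  x = 1: f_y(1, y) = 3*y**2 - 10*y + 8; vanishes at y ∈ {2}. (1, 2): f_x = 0, f = 0 — SINGULAR.
  x = 2: f_y(2, y) = 3*y**2 - 12*y + 14; no integer root y with |y| ≤ 4.
  x = 3: f_y(3, y) = 3*y**2 - 14*y + 24; no integer root y with |y| ≤ 4.
  x = 4: f_y(4, y) = 3*y**2 - 16*y + 38; no integer root y with |y| ≤ 4.
Only singular point on the grid: (1, 2).
Classify: substitute x = 1 + u, y = 2 + v and expand: f = -2*u**3 + 2*u**2*v - u**2 - u*v**2 + v**3 + v**2.
No constant or linear terms (consistent with a singular point). Quadratic part: -u**2 + v**2. Cubic part: -2*u**3 + 2*u**2*v - u*v**2 + v**3.
The quadratic part v**2 - u**2 = (v − u)(v + u) splits into two distinct linear factors, so there are two distinct tangent lines y − 2 = ±(x − 1) — this is a node (ordinary double point).
Classification: node.


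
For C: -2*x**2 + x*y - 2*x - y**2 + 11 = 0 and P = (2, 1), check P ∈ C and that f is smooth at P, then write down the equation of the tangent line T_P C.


Tangent line at P: 18 - 9*x = 0.

Step 1: f(2, 1) = 0, so P lies on C.
Step 2: partial derivatives
  f_x(x, y) = -4*x + y - 2, f_y(x, y) = x - 2*y.
  f_x(P) = -9, f_y(P) = 0 (gradient nonzero, so P is smooth).
Step 3: tangent line at P: -9·(x − 2) + 0·(y − 1) = 0.
Expanding: 18 - 9*x = 0.


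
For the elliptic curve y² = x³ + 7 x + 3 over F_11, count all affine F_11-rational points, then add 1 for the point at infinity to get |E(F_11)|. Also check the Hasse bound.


Affine points = {(0, 5), (0, 6), (1, 0), (2, 5), (2, 6), (5, 3), (5, 8), (9, 5), (9, 6)}; affine count = 9; |E(F_11)| = 10.

Discriminant check: Δ ∝ 4a³ + 27b² = 4·7³ + 27·3² = 4·343 + 27·9 ≡ 9 (mod 11). Nonzero ⇒ E is nonsingular.
For each x ∈ F_11, compute rhs = x³ + 7·x + 3 mod 11, then count y ∈ F_11 with y² ≡ rhs.
  x = 0: rhs = 3, matching y values: 5, 6 (2 points).
  x = 1: rhs = 0, matching y values: 0 (1 points).
  x = 2: rhs = 3, matching y values: 5, 6 (2 points).
  x = 3: rhs = 7, matching y values: none (0 points).
  x = 4: rhs = 7, matching y values: none (0 points).
  x = 5: rhs = 9, matching y values: 3, 8 (2 points).
  x = 6: rhs = 8, matching y values: none (0 points).
  x = 7: rhs = 10, matching y values: none (0 points).
  x = 8: rhs = 10, matching y values: none (0 points).
  x = 9: rhs = 3, matching y values: 5, 6 (2 points).
  x = 10: rhs = 6, matching y values: none (0 points).
Total affine count: 9.
Full point count |E(F_11)| = 9 + 1 = 10.
Hasse bound: |10 − (11+1)| = |-2| = 2 ≤ 2√11 ≈ 6.6332 ✓.


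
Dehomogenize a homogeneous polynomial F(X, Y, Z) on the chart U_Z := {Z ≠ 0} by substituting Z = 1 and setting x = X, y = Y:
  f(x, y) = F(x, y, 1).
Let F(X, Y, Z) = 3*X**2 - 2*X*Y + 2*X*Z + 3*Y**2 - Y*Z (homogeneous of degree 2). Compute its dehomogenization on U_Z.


f(x, y) = 3*x**2 - 2*x*y + 2*x + 3*y**2 - y

On U_Z we set Z = 1. Each monomial c·X^i·Y^j·Z^k in F becomes c·x^i·y^j·1^k = c·x^i·y^j.
Substituting Z = 1: F(X, Y, 1) = 3*x**2 - 2*x*y + 2*x + 3*y**2 - y.
Note: deg(f) ≤ deg(F) = 2; strict inequality happens when F is divisible by Z (lost terms).


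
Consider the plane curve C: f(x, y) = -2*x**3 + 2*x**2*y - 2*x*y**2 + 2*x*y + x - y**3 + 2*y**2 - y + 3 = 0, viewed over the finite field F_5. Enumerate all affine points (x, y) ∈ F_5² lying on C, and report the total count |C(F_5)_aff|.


Affine F_5-points: {(1, 2), (1, 4), (2, 2), (3, 1), (4, 2), (4, 3), (4, 4)}; count = 7.

For each of the 25 pairs (x, y) ∈ F_5², evaluate f(x, y) mod 5. Record the zeros.
  x = 0: [0↦3, 1↦3, 2↦1, 3↦1, 4↦2]  zeros at y ∈ ∅
  x = 1: [0↦2, 1↦4, 2↦0, 3↦4, 4↦0]  zeros at y ∈ {2, 4}
  x = 2: [0↦4, 1↦2, 2↦0, 3↦2, 4↦2]  zeros at y ∈ {2}
  x = 3: [0↦2, 1↦0, 2↦4, 3↦3, 4↦1]  zeros at y ∈ {1}
  x = 4: [0↦4, 1↦1, 2↦0, 3↦0, 4↦0]  zeros at y ∈ {2, 3, 4}
Collecting zeros: affine points = {(1, 2), (1, 4), (2, 2), (3, 1), (4, 2), (4, 3), (4, 4)}.
Total count |C(F_5)_aff| = 7.


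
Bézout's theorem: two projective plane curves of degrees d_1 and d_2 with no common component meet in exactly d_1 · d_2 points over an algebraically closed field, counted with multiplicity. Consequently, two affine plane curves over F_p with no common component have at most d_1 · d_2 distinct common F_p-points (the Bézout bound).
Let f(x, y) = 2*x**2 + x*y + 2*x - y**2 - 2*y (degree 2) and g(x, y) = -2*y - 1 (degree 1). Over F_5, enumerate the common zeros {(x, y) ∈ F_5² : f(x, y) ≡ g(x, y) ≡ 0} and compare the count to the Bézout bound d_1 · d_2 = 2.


Common zeros: {(4, 2)}; count = 1; Bézout bound = 2.

deg(f) = 2, deg(g) = 1, so Bézout bound = 2.
Scan x ∈ F_5. For each x, list the y ∈ F_5 with f(x, y) ≡ 0 and those with g(x, y) ≡ 0 (mod 5); the common zeros in that column are the intersection.
  x = 0: f ≡ 0 at y ∈ {0, 3}; g ≡ 0 at y ∈ {2}; common: ∅.
  x = 1: f ≡ 0 at y ∈ ∅; g ≡ 0 at y ∈ {2}; common: ∅.
  x = 2: f ≡ 0 at y ∈ ∅; g ≡ 0 at y ∈ {2}; common: ∅.
  x = 3: f ≡ 0 at y ∈ ∅; g ≡ 0 at y ∈ {2}; common: ∅.
  x = 4: f ≡ 0 at y ∈ {0, 2}; g ≡ 0 at y ∈ {2}; common: {2}.
Collecting: common zeros = {(4, 2)}, so the count is 1.
Comparison with the Bézout bound: 1 ≤ 2 = deg(f)·deg(g), as expected for curves with no common component (the affine F_5-count falls short of the bound because intersections may lie at infinity, over extension fields, or carry multiplicity).


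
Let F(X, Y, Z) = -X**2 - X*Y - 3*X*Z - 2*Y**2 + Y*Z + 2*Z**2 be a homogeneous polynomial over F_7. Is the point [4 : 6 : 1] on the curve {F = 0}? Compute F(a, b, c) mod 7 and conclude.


F(4,6,1) ≡ 3 (mod 7); P is NOT on the curve.

Evaluate F(4, 6, 1) term-by-term (mod 7).
  -X**2 ↦ -1·16·1·1 = -16
  -X*Y ↦ -1·4·6·1 = -24
  -3*X*Z ↦ -3·4·1·1 = -12
  -2*Y**2 ↦ -2·1·36·1 = -72
  Y*Z ↦ 1·1·6·1 = 6
  2*Z**2 ↦ 2·1·1·1 = 2
Sum: F(4, 6, 1) = (-16) + (-24) + (-12) + (-72) + (6) + (2) = -116.
Reducing mod 7: -116 ≡ 3 (mod 7).
Since F(a, b, c) ≡ 3 ≠ 0 (mod 7), P does NOT lie on the curve.


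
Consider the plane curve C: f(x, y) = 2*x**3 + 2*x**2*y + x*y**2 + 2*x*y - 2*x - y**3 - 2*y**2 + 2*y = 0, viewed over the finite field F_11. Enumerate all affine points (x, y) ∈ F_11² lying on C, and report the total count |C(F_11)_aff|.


Affine F_11-points: {(0, 0), (0, 4), (0, 5), (1, 0), (1, 2), (1, 8), (6, 5), (7, 4), (7, 6), (8, 9), (8, 10), (9, 1), (10, 0)}; count = 13.

For each of the 121 pairs (x, y) ∈ F_11², evaluate f(x, y) mod 11. Record the zeros.
  x = 0: [0↦0, 1↦10, 2↦10, 3↦5, 4↦0, 5↦0, 6↦10, 7↦2, 8↦3, 9↦7, 10↦8]  zeros at y ∈ {0, 4, 5}
  x = 1: [0↦0, 1↦4, 2↦0, 3↦4, 4↦10, 5↦1, 6↦4, 7↦2, 8↦0, 9↦3, 10↦5]  zeros at y ∈ {0, 2, 8}
  x = 2: [0↦1, 1↦3, 2↦10, 3↦5, 4↦4, 5↦1, 6↦1, 7↦9, 8↦8, 9↦3, 10↦10]  zeros at y ∈ ∅
  x = 3: [0↦4, 1↦8, 2↦8, 3↦9, 4↦5, 5↦1, 6↦2, 7↦2, 8↦6, 9↦8, 10↦2]  zeros at y ∈ ∅
  x = 4: [0↦10, 1↦9, 2↦6, 3↦6, 4↦3, 5↦2, 6↦8, 7↦4, 8↦6, 9↦8, 10↦4]  zeros at y ∈ ∅
  x = 5: [0↦9, 1↦7, 2↦5, 3↦8, 4↦10, 5↦5, 6↦9, 7↦5, 8↦9, 9↦4, 10↦6]  zeros at y ∈ ∅
  x = 6: [0↦2, 1↦3, 2↦6, 3↦5, 4↦5, 5↦0, 6↦6, 7↦6, 8↦5, 9↦8, 10↦9]  zeros at y ∈ {5}
  x = 7: [0↦1, 1↦9, 2↦10, 3↦9, 4↦0, 5↦10, 6↦0, 7↦8, 8↦6, 9↦10, 10↦3]  zeros at y ∈ {4, 6}
  x = 8: [0↦7, 1↦4, 2↦7, 3↦10, 4↦7, 5↦3, 6↦3, 7↦1, 8↦2, 9↦0, 10↦0]  zeros at y ∈ {9, 10}
  x = 9: [0↦10, 1↦0, 2↦9, 3↦9, 4↦5, 5↦2, 6↦5, 7↦8, 8↦5, 9↦1, 10↦1]  zeros at y ∈ {1}
  x = 10: [0↦0, 1↦9, 2↦6, 3↦7, 4↦6, 5↦8, 6↦7, 7↦8, 8↦5, 9↦3, 10↦7]  zeros at y ∈ {0}
Collecting zeros: affine points = {(0, 0), (0, 4), (0, 5), (1, 0), (1, 2), (1, 8), (6, 5), (7, 4), (7, 6), (8, 9), (8, 10), (9, 1), (10, 0)}.
Total count |C(F_11)_aff| = 13.


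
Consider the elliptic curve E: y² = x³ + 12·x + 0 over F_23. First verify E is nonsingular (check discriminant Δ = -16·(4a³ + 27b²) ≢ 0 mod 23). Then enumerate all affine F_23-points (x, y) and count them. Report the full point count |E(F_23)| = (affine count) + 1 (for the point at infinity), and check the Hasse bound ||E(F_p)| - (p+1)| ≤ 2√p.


Affine points = {(0, 0), (1, 6), (1, 17), (2, 3), (2, 20), (5, 1), (5, 22), (6, 9), (6, 14), (7, 6), (7, 17), (9, 3), (9, 20), (10, 4), (10, 19), (12, 3), (12, 20), (15, 6), (15, 17), (19, 7), (19, 16), (20, 11), (20, 12)}; affine count = 23; |E(F_23)| = 24.

Discriminant check: Δ ∝ 4a³ + 27b² = 4·12³ + 27·0² = 4·1728 + 27·0 ≡ 12 (mod 23). Nonzero ⇒ E is nonsingular.
For each x ∈ F_23, compute rhs = x³ + 12·x + 0 mod 23, then count y ∈ F_23 with y² ≡ rhs.
  x = 0: rhs = 0, matching y values: 0 (1 points).
  x = 1: rhs = 13, matching y values: 6, 17 (2 points).
  x = 2: rhs = 9, matching y values: 3, 20 (2 points).
  x = 3: rhs = 17, matching y values: none (0 points).
  x = 4: rhs = 20, matching y values: none (0 points).
  x = 5: rhs = 1, matching y values: 1, 22 (2 points).
  x = 6: rhs = 12, matching y values: 9, 14 (2 points).
  x = 7: rhs = 13, matching y values: 6, 17 (2 points).
  x = 8: rhs = 10, matching y values: none (0 points).
  x = 9: rhs = 9, matching y values: 3, 20 (2 points).
  x = 10: rhs = 16, matching y values: 4, 19 (2 points).
  x = 11: rhs = 14, matching y values: none (0 points).
  x = 12: rhs = 9, matching y values: 3, 20 (2 points).
  x = 13: rhs = 7, matching y values: none (0 points).
  x = 14: rhs = 14, matching y values: none (0 points).
  x = 15: rhs = 13, matching y values: 6, 17 (2 points).
  x = 16: rhs = 10, matching y values: none (0 points).
  x = 17: rhs = 11, matching y values: none (0 points).
  x = 18: rhs = 22, matching y values: none (0 points).
  x = 19: rhs = 3, matching y values: 7, 16 (2 points).
  x = 20: rhs = 6, matching y values: 11, 12 (2 points).
  x = 21: rhs = 14, matching y values: none (0 points).
  x = 22: rhs = 10, matching y values: none (0 points).
Total affine count: 23.
Full point count |E(F_23)| = 23 + 1 = 24.
Hasse bound: |24 − (23+1)| = |0| = 0 ≤ 2√23 ≈ 9.5917 ✓.


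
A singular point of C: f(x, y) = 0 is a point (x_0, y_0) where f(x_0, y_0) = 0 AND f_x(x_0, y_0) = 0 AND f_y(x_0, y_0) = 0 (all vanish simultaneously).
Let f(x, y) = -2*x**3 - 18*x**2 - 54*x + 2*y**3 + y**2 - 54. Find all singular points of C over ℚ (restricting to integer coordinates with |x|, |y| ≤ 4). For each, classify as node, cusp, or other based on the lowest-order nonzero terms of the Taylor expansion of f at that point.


Singular points: {(-3, 0)}; classification: cusp.

Compute partial derivatives:
  f_x = -6*x**2 - 36*x - 54.
  f_y = 6*y**2 + 2*y.
Scan x_0 ∈ {−4, ..., 4}. For each x_0, f_y(x_0, y) is a polynomial in y; find its integer roots y ∈ {−4, ..., 4}, then test f_x and f at those candidates.
  x = -4: f_y(-4, y) = 6*y**2 + 2*y; vanishes at y ∈ {0}. (-4, 0): f_x = -6 ≠ 0.
  x = -3: f_y(-3, y) = 6*y**2 + 2*y; vanishes at y ∈ {0}. (-3, 0): f_x = 0, f = 0 — SINGULAR.
  x = -2: f_y(-2, y) = 6*y**2 + 2*y; vanishes at y ∈ {0}. (-2, 0): f_x = -6 ≠ 0.
  x = -1: f_y(-1, y) = 6*y**2 + 2*y; vanishes at y ∈ {0}. (-1, 0): f_x = -24 ≠ 0.
  x = 0: f_y(0, y) = 6*y**2 + 2*y; vanishes at y ∈ {0}. (0, 0): f_x = -54 ≠ 0.
  x = 1: f_y(1, y) = 6*y**2 + 2*y; vanishes at y ∈ {0}. (1, 0): f_x = -96 ≠ 0.
  x = 2: f_y(2, y) = 6*y**2 + 2*y; vanishes at y ∈ {0}. (2, 0): f_x = -150 ≠ 0.
  x = 3: f_y(3, y) = 6*y**2 + 2*y; vanishes at y ∈ {0}. (3, 0): f_x = -216 ≠ 0.
  x = 4: f_y(4, y) = 6*y**2 + 2*y; vanishes at y ∈ {0}. (4, 0): f_x = -294 ≠ 0.
Only singular point on the grid: (-3, 0).
Classify: substitute x = -3 + u, y = 0 + v and expand: f = -2*u**3 + 2*v**3 + v**2.
No constant or linear terms (consistent with a singular point). Quadratic part: v**2. Cubic part: -2*u**3 + 2*v**3.
The quadratic part v**2 is a perfect square, so there is a single (double) tangent line v = 0, i.e. y = 0. Restricting the cubic part to that line (v = 0) leaves -2*u**3 ≠ 0, so f is not divisible by v and the branch is v² ≈ 2*u**3 to lowest order — this is a cusp.
Classification: cusp.


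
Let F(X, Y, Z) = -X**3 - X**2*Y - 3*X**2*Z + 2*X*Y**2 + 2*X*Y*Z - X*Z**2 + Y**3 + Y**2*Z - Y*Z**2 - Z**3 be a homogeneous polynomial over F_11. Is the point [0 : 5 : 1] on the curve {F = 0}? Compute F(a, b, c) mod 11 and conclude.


F(0,5,1) ≡ 1 (mod 11); P is NOT on the curve.

Evaluate F(0, 5, 1) term-by-term (mod 11).
  -X**3 ↦ -1·0·1·1 = 0
  -X**2*Y ↦ -1·0·5·1 = 0
  -3*X**2*Z ↦ -3·0·1·1 = 0
  2*X*Y**2 ↦ 2·0·25·1 = 0
  2*X*Y*Z ↦ 2·0·5·1 = 0
  -X*Z**2 ↦ -1·0·1·1 = 0
  Y**3 ↦ 1·1·125·1 = 125
  Y**2*Z ↦ 1·1·25·1 = 25
  -Y*Z**2 ↦ -1·1·5·1 = -5
  -Z**3 ↦ -1·1·1·1 = -1
Sum: F(0, 5, 1) = (0) + (0) + (0) + (0) + (0) + (0) + (125) + (25) + (-5) + (-1) = 144.
Reducing mod 11: 144 ≡ 1 (mod 11).
Since F(a, b, c) ≡ 1 ≠ 0 (mod 11), P does NOT lie on the curve.


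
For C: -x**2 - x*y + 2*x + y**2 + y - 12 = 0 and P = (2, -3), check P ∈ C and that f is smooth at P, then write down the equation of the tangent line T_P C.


Tangent line at P: x - 7*y - 23 = 0.

Step 1: f(2, -3) = 0, so P lies on C.
Step 2: partial derivatives
  f_x(x, y) = -2*x - y + 2, f_y(x, y) = -x + 2*y + 1.
  f_x(P) = 1, f_y(P) = -7 (gradient nonzero, so P is smooth).
Step 3: tangent line at P: 1·(x − 2) + -7·(y − -3) = 0.
Expanding: x - 7*y - 23 = 0.


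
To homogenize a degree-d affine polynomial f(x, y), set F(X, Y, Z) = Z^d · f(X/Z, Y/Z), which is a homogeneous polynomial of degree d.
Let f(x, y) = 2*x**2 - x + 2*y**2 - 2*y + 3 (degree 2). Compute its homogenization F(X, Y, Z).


F(X, Y, Z) = 2*X**2 - X*Z + 2*Y**2 - 2*Y*Z + 3*Z**2

deg(f) = 2.
Substitute x = X/Z, y = Y/Z into f, then multiply by Z^2.
  monomial 2·x^2·y^0 ↦ 2·X^2·Y^0·Z^0.
  monomial -1·x^1·y^0 ↦ -1·X^1·Y^0·Z^1.
  monomial 2·x^0·y^2 ↦ 2·X^0·Y^2·Z^0.
  monomial -2·x^0·y^1 ↦ -2·X^0·Y^1·Z^1.
  monomial 3·x^0·y^0 ↦ 3·X^0·Y^0·Z^2.
Collecting: F(X, Y, Z) = 2*X**2 - X*Z + 2*Y**2 - 2*Y*Z + 3*Z**2.


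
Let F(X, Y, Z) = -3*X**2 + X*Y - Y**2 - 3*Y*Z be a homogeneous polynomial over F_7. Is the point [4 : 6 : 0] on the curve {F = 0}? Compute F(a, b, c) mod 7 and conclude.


F(4,6,0) ≡ 3 (mod 7); P is NOT on the curve.

Evaluate F(4, 6, 0) term-by-term (mod 7).
  -3*X**2 ↦ -3·16·1·1 = -48
  X*Y ↦ 1·4·6·1 = 24
  -Y**2 ↦ -1·1·36·1 = -36
  -3*Y*Z ↦ -3·1·6·0 = 0
Sum: F(4, 6, 0) = (-48) + (24) + (-36) + (0) = -60.
Reducing mod 7: -60 ≡ 3 (mod 7).
Since F(a, b, c) ≡ 3 ≠ 0 (mod 7), P does NOT lie on the curve.


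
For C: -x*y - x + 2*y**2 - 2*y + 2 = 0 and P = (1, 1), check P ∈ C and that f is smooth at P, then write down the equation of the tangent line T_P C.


Tangent line at P: -2*x + y + 1 = 0.

Step 1: f(1, 1) = 0, so P lies on C.
Step 2: partial derivatives
  f_x(x, y) = -y - 1, f_y(x, y) = -x + 4*y - 2.
  f_x(P) = -2, f_y(P) = 1 (gradient nonzero, so P is smooth).
Step 3: tangent line at P: -2·(x − 1) + 1·(y − 1) = 0.
Expanding: -2*x + y + 1 = 0.


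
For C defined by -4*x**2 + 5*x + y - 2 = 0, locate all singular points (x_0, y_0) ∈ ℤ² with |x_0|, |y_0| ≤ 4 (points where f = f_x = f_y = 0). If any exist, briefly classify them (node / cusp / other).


No singular points in the scanned grid; C is smooth there.

Compute partial derivatives:
  f_x = 5 - 8*x.
  f_y = 1.
f_y = 1 is a nonzero constant, so f_y never vanishes: no point (x, y) can satisfy f = f_x = f_y = 0. In particular no (x, y) ∈ {−4, ..., 4}² is singular; the curve is smooth.


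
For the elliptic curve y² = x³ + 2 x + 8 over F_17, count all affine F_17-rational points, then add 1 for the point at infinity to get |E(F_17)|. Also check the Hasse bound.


Affine points = {(0, 5), (0, 12), (6, 7), (6, 10), (7, 5), (7, 12), (8, 3), (8, 14), (10, 5), (10, 12), (11, 1), (11, 16), (12, 3), (12, 14), (13, 2), (13, 15), (14, 3), (14, 14), (15, 8), (15, 9)}; affine count = 20; |E(F_17)| = 21.

Discriminant check: Δ ∝ 4a³ + 27b² = 4·2³ + 27·8² = 4·8 + 27·64 ≡ 9 (mod 17). Nonzero ⇒ E is nonsingular.
For each x ∈ F_17, compute rhs = x³ + 2·x + 8 mod 17, then count y ∈ F_17 with y² ≡ rhs.
  x = 0: rhs = 8, matching y values: 5, 12 (2 points).
  x = 1: rhs = 11, matching y values: none (0 points).
  x = 2: rhs = 3, matching y values: none (0 points).
  x = 3: rhs = 7, matching y values: none (0 points).
  x = 4: rhs = 12, matching y values: none (0 points).
  x = 5: rhs = 7, matching y values: none (0 points).
  x = 6: rhs = 15, matching y values: 7, 10 (2 points).
  x = 7: rhs = 8, matching y values: 5, 12 (2 points).
  x = 8: rhs = 9, matching y values: 3, 14 (2 points).
  x = 9: rhs = 7, matching y values: none (0 points).
  x = 10: rhs = 8, matching y values: 5, 12 (2 points).
  x = 11: rhs = 1, matching y values: 1, 16 (2 points).
  x = 12: rhs = 9, matching y values: 3, 14 (2 points).
  x = 13: rhs = 4, matching y values: 2, 15 (2 points).
  x = 14: rhs = 9, matching y values: 3, 14 (2 points).
  x = 15: rhs = 13, matching y values: 8, 9 (2 points).
  x = 16: rhs = 5, matching y values: none (0 points).
Total affine count: 20.
Full point count |E(F_17)| = 20 + 1 = 21.
Hasse bound: |21 − (17+1)| = |3| = 3 ≤ 2√17 ≈ 8.2462 ✓.


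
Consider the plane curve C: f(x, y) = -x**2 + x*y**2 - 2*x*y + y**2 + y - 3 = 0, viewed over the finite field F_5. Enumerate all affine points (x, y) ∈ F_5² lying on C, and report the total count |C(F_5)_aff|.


Affine F_5-points: {(4, 3)}; count = 1.

For each of the 25 pairs (x, y) ∈ F_5², evaluate f(x, y) mod 5. Record the zeros.
  x = 0: [0↦2, 1↦4, 2↦3, 3↦4, 4↦2]  zeros at y ∈ ∅
  x = 1: [0↦1, 1↦2, 2↦2, 3↦1, 4↦4]  zeros at y ∈ ∅
  x = 2: [0↦3, 1↦3, 2↦4, 3↦1, 4↦4]  zeros at y ∈ ∅
  x = 3: [0↦3, 1↦2, 2↦4, 3↦4, 4↦2]  zeros at y ∈ ∅
  x = 4: [0↦1, 1↦4, 2↦2, 3↦0, 4↦3]  zeros at y ∈ {3}
Collecting zeros: affine points = {(4, 3)}.
Total count |C(F_5)_aff| = 1.


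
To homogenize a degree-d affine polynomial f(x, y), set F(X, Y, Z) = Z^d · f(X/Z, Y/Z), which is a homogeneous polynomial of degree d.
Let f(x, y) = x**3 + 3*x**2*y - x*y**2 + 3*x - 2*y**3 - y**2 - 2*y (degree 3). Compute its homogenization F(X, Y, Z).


F(X, Y, Z) = X**3 + 3*X**2*Y - X*Y**2 + 3*X*Z**2 - 2*Y**3 - Y**2*Z - 2*Y*Z**2

deg(f) = 3.
Substitute x = X/Z, y = Y/Z into f, then multiply by Z^3.
  monomial 1·x^3·y^0 ↦ 1·X^3·Y^0·Z^0.
  monomial 3·x^2·y^1 ↦ 3·X^2·Y^1·Z^0.
  monomial -1·x^1·y^2 ↦ -1·X^1·Y^2·Z^0.
  monomial 3·x^1·y^0 ↦ 3·X^1·Y^0·Z^2.
  monomial -2·x^0·y^3 ↦ -2·X^0·Y^3·Z^0.
  monomial -1·x^0·y^2 ↦ -1·X^0·Y^2·Z^1.
  monomial -2·x^0·y^1 ↦ -2·X^0·Y^1·Z^2.
Collecting: F(X, Y, Z) = X**3 + 3*X**2*Y - X*Y**2 + 3*X*Z**2 - 2*Y**3 - Y**2*Z - 2*Y*Z**2.


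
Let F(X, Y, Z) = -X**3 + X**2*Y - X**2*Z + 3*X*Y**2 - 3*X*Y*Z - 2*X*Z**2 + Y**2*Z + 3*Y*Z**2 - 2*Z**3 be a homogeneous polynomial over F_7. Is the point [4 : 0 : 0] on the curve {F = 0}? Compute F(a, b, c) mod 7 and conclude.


F(4,0,0) ≡ 6 (mod 7); P is NOT on the curve.

Evaluate F(4, 0, 0) term-by-term (mod 7).
  -X**3 ↦ -1·64·1·1 = -64
  X**2*Y ↦ 1·16·0·1 = 0
  -X**2*Z ↦ -1·16·1·0 = 0
  3*X*Y**2 ↦ 3·4·0·1 = 0
  -3*X*Y*Z ↦ -3·4·0·0 = 0
  -2*X*Z**2 ↦ -2·4·1·0 = 0
  Y**2*Z ↦ 1·1·0·0 = 0
  3*Y*Z**2 ↦ 3·1·0·0 = 0
  -2*Z**3 ↦ -2·1·1·0 = 0
Sum: F(4, 0, 0) = (-64) + (0) + (0) + (0) + (0) + (0) + (0) + (0) + (0) = -64.
Reducing mod 7: -64 ≡ 6 (mod 7).
Since F(a, b, c) ≡ 6 ≠ 0 (mod 7), P does NOT lie on the curve.


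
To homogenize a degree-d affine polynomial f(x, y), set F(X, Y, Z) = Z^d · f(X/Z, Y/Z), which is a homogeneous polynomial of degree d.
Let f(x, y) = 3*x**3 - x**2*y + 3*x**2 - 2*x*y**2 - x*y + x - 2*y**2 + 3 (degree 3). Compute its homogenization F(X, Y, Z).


F(X, Y, Z) = 3*X**3 - X**2*Y + 3*X**2*Z - 2*X*Y**2 - X*Y*Z + X*Z**2 - 2*Y**2*Z + 3*Z**3

deg(f) = 3.
Substitute x = X/Z, y = Y/Z into f, then multiply by Z^3.
  monomial 3·x^3·y^0 ↦ 3·X^3·Y^0·Z^0.
  monomial -1·x^2·y^1 ↦ -1·X^2·Y^1·Z^0.
  monomial 3·x^2·y^0 ↦ 3·X^2·Y^0·Z^1.
  monomial -2·x^1·y^2 ↦ -2·X^1·Y^2·Z^0.
  monomial -1·x^1·y^1 ↦ -1·X^1·Y^1·Z^1.
  monomial 1·x^1·y^0 ↦ 1·X^1·Y^0·Z^2.
  monomial -2·x^0·y^2 ↦ -2·X^0·Y^2·Z^1.
  monomial 3·x^0·y^0 ↦ 3·X^0·Y^0·Z^3.
Collecting: F(X, Y, Z) = 3*X**3 - X**2*Y + 3*X**2*Z - 2*X*Y**2 - X*Y*Z + X*Z**2 - 2*Y**2*Z + 3*Z**3.


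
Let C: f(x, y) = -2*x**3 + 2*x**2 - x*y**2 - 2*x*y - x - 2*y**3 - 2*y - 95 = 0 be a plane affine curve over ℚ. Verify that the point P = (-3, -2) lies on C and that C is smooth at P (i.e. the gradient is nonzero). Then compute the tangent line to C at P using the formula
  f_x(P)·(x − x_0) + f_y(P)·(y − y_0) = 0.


Tangent line at P: -67*x - 32*y - 265 = 0.

Step 1: f(-3, -2) = 0, so P lies on C.
Step 2: partial derivatives
  f_x(x, y) = -6*x**2 + 4*x - y**2 - 2*y - 1, f_y(x, y) = -2*x*y - 2*x - 6*y**2 - 2.
  f_x(P) = -67, f_y(P) = -32 (gradient nonzero, so P is smooth).
Step 3: tangent line at P: -67·(x − -3) + -32·(y − -2) = 0.
Expanding: -67*x - 32*y - 265 = 0.


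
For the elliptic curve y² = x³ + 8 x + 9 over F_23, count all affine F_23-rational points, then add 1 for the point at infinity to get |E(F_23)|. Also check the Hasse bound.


Affine points = {(0, 3), (0, 20), (1, 8), (1, 15), (4, 6), (4, 17), (5, 6), (5, 17), (10, 10), (10, 13), (11, 5), (11, 18), (12, 4), (12, 19), (14, 6), (14, 17), (15, 10), (15, 13), (16, 1), (16, 22), (20, 2), (20, 21), (21, 10), (21, 13), (22, 0)}; affine count = 25; |E(F_23)| = 26.

Discriminant check: Δ ∝ 4a³ + 27b² = 4·8³ + 27·9² = 4·512 + 27·81 ≡ 3 (mod 23). Nonzero ⇒ E is nonsingular.
For each x ∈ F_23, compute rhs = x³ + 8·x + 9 mod 23, then count y ∈ F_23 with y² ≡ rhs.
  x = 0: rhs = 9, matching y values: 3, 20 (2 points).
  x = 1: rhs = 18, matching y values: 8, 15 (2 points).
  x = 2: rhs = 10, matching y values: none (0 points).
  x = 3: rhs = 14, matching y values: none (0 points).
  x = 4: rhs = 13, matching y values: 6, 17 (2 points).
  x = 5: rhs = 13, matching y values: 6, 17 (2 points).
  x = 6: rhs = 20, matching y values: none (0 points).
  x = 7: rhs = 17, matching y values: none (0 points).
  x = 8: rhs = 10, matching y values: none (0 points).
  x = 9: rhs = 5, matching y values: none (0 points).
  x = 10: rhs = 8, matching y values: 10, 13 (2 points).
  x = 11: rhs = 2, matching y values: 5, 18 (2 points).
  x = 12: rhs = 16, matching y values: 4, 19 (2 points).
  x = 13: rhs = 10, matching y values: none (0 points).
  x = 14: rhs = 13, matching y values: 6, 17 (2 points).
  x = 15: rhs = 8, matching y values: 10, 13 (2 points).
  x = 16: rhs = 1, matching y values: 1, 22 (2 points).
  x = 17: rhs = 21, matching y values: none (0 points).
  x = 18: rhs = 5, matching y values: none (0 points).
  x = 19: rhs = 5, matching y values: none (0 points).
  x = 20: rhs = 4, matching y values: 2, 21 (2 points).
  x = 21: rhs = 8, matching y values: 10, 13 (2 points).
  x = 22: rhs = 0, matching y values: 0 (1 points).
Total affine count: 25.
Full point count |E(F_23)| = 25 + 1 = 26.
Hasse bound: |26 − (23+1)| = |2| = 2 ≤ 2√23 ≈ 9.5917 ✓.


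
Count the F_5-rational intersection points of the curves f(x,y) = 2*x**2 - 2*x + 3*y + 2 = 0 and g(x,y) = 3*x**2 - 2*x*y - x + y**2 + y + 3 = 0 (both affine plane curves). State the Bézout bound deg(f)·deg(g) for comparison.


Common zeros: {(0, 1), (1, 1), (4, 3)}; count = 3; Bézout bound = 4.

deg(f) = 2, deg(g) = 2, so Bézout bound = 4.
Scan x ∈ F_5. For each x, list the y ∈ F_5 with f(x, y) ≡ 0 and those with g(x, y) ≡ 0 (mod 5); the common zeros in that column are the intersection.
  x = 0: f ≡ 0 at y ∈ {1}; g ≡ 0 at y ∈ {1, 3}; common: {1}.
  x = 1: f ≡ 0 at y ∈ {1}; g ≡ 0 at y ∈ {0, 1}; common: {1}.
  x = 2: f ≡ 0 at y ∈ {3}; g ≡ 0 at y ∈ ∅; common: ∅.
  x = 3: f ≡ 0 at y ∈ {2}; g ≡ 0 at y ∈ ∅; common: ∅.
  x = 4: f ≡ 0 at y ∈ {3}; g ≡ 0 at y ∈ {3, 4}; common: {3}.
Collecting: common zeros = {(0, 1), (1, 1), (4, 3)}, so the count is 3.
Comparison with the Bézout bound: 3 ≤ 4 = deg(f)·deg(g), as expected for curves with no common component (the affine F_5-count falls short of the bound because intersections may lie at infinity, over extension fields, or carry multiplicity).


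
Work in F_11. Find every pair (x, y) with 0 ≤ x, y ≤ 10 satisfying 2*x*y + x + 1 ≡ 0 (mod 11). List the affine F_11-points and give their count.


Affine F_11-points: {(1, 10), (2, 2), (3, 3), (4, 9), (5, 6), (6, 4), (7, 1), (8, 7), (9, 8), (10, 0)}; count = 10.

For each of the 121 pairs (x, y) ∈ F_11², evaluate f(x, y) mod 11. Record the zeros.
  x = 0: [0↦1, 1↦1, 2↦1, 3↦1, 4↦1, 5↦1, 6↦1, 7↦1, 8↦1, 9↦1, 10↦1]  zeros at y ∈ ∅
  x = 1: [0↦2, 1↦4, 2↦6, 3↦8, 4↦10, 5↦1, 6↦3, 7↦5, 8↦7, 9↦9, 10↦0]  zeros at y ∈ {10}
  x = 2: [0↦3, 1↦7, 2↦0, 3↦4, 4↦8, 5↦1, 6↦5, 7↦9, 8↦2, 9↦6, 10↦10]  zeros at y ∈ {2}
  x = 3: [0↦4, 1↦10, 2↦5, 3↦0, 4↦6, 5↦1, 6↦7, 7↦2, 8↦8, 9↦3, 10↦9]  zeros at y ∈ {3}
  x = 4: [0↦5, 1↦2, 2↦10, 3↦7, 4↦4, 5↦1, 6↦9, 7↦6, 8↦3, 9↦0, 10↦8]  zeros at y ∈ {9}
  x = 5: [0↦6, 1↦5, 2↦4, 3↦3, 4↦2, 5↦1, 6↦0, 7↦10, 8↦9, 9↦8, 10↦7]  zeros at y ∈ {6}
  x = 6: [0↦7, 1↦8, 2↦9, 3↦10, 4↦0, 5↦1, 6↦2, 7↦3, 8↦4, 9↦5, 10↦6]  zeros at y ∈ {4}
  x = 7: [0↦8, 1↦0, 2↦3, 3↦6, 4↦9, 5↦1, 6↦4, 7↦7, 8↦10, 9↦2, 10↦5]  zeros at y ∈ {1}
  x = 8: [0↦9, 1↦3, 2↦8, 3↦2, 4↦7, 5↦1, 6↦6, 7↦0, 8↦5, 9↦10, 10↦4]  zeros at y ∈ {7}
  x = 9: [0↦10, 1↦6, 2↦2, 3↦9, 4↦5, 5↦1, 6↦8, 7↦4, 8↦0, 9↦7, 10↦3]  zeros at y ∈ {8}
  x = 10: [0↦0, 1↦9, 2↦7, 3↦5, 4↦3, 5↦1, 6↦10, 7↦8, 8↦6, 9↦4, 10↦2]  zeros at y ∈ {0}
Collecting zeros: affine points = {(1, 10), (2, 2), (3, 3), (4, 9), (5, 6), (6, 4), (7, 1), (8, 7), (9, 8), (10, 0)}.
Total count |C(F_11)_aff| = 10.


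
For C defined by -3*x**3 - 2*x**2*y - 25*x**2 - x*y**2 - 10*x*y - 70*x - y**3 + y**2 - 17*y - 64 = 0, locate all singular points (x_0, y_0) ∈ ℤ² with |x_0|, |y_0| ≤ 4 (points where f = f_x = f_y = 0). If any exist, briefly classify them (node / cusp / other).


Singular points: {(-3, 1)}; classification: cusp.

Compute partial derivatives:
  f_x = -9*x**2 - 4*x*y - 50*x - y**2 - 10*y - 70.
  f_y = -2*x**2 - 2*x*y - 10*x - 3*y**2 + 2*y - 17.
Scan x_0 ∈ {−4, ..., 4}. For each x_0, f_y(x_0, y) is a polynomial in y; find its integer roots y ∈ {−4, ..., 4}, then test f_x and f at those candidates.
  x = -4: f_y(-4, y) = -3*y**2 + 10*y - 9; no integer root y with |y| ≤ 4.
  x = -3: f_y(-3, y) = -3*y**2 + 8*y - 5; vanishes at y ∈ {1}. (-3, 1): f_x = 0, f = 0 — SINGULAR.
  x = -2: f_y(-2, y) = -3*y**2 + 6*y - 5; no integer root y with |y| ≤ 4.
  x = -1: f_y(-1, y) = -3*y**2 + 4*y - 9; no integer root y with |y| ≤ 4.
  x = 0: f_y(0, y) = -3*y**2 + 2*y - 17; no integer root y with |y| ≤ 4.
  x = 1: f_y(1, y) = -3*y**2 - 29; no integer root y with |y| ≤ 4.
  x = 2: f_y(2, y) = -3*y**2 - 2*y - 45; no integer root y with |y| ≤ 4.
  x = 3: f_y(3, y) = -3*y**2 - 4*y - 65; no integer root y with |y| ≤ 4.
  x = 4: f_y(4, y) = -3*y**2 - 6*y - 89; no integer root y with |y| ≤ 4.
Only singular point on the grid: (-3, 1).
Classify: substitute x = -3 + u, y = 1 + v and expand: f = -3*u**3 - 2*u**2*v - u*v**2 - v**3 + v**2.
No constant or linear terms (consistent with a singular point). Quadratic part: v**2. Cubic part: -3*u**3 - 2*u**2*v - u*v**2 - v**3.
The quadratic part v**2 is a perfect square, so there is a single (double) tangent line v = 0, i.e. y = 1. Restricting the cubic part to that line (v = 0) leaves -3*u**3 ≠ 0, so f is not divisible by v and the branch is v² ≈ 3*u**3 to lowest order — this is a cusp.
Classification: cusp.
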